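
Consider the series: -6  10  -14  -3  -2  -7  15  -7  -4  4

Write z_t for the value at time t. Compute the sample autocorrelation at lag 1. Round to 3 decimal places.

-0.521

Mean z̄ = (-6 + 10 − 14 − 3 − 2 − 7 + 15 − 7 − 4 + 4)/10 = -1.4000
Numerator Σ_{t=1}^{9}(z_t−z̄)(z_{t+1}−z̄) = -354.7600
Denominator Σ(z_t−z̄)² = 680.4000
r_1 = -354.7600 / 680.4000 = -0.521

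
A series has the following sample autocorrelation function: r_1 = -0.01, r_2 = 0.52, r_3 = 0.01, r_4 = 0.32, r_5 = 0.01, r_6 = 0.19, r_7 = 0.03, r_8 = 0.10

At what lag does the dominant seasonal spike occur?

2

The largest autocorrelation is r_2 = 0.52, with weaker echoes at lags 4 (0.32) and 6 (0.19); the remaining lags stay at or below 0.10.
The dominant spike at lag 2 indicates a seasonal period of 2.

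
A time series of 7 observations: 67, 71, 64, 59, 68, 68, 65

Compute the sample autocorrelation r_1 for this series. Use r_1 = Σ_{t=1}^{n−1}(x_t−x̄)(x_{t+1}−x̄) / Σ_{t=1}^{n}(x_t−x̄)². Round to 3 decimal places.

Mean x̄ = (67 + 71 + 64 + 59 + 68 + 68 + 65)/7 = 66.0000
Deviations from mean: 1.0000, 5.0000, -2.0000, -7.0000, 2.0000, 2.0000, -1.0000
Σ(x_t−x̄)(x_{t+1}−x̄) = (5.0000) + (-10.0000) + (14.0000) + (-14.0000) + (4.0000) + (-2.0000) = -3.0000
Denominator Σ(x_t−x̄)² = 88.0000
r_1 = -3.0000 / 88.0000 = -0.034

-0.034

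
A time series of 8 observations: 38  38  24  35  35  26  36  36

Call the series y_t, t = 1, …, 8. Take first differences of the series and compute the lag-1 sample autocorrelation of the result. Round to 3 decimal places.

First differences Δy: 0, -14, 11, 0, -9, 10, 0
Mean of differences = -0.2857
Numerator Σ(Δy_t−Δȳ)(Δy_{t+1}−Δȳ) = -244.6531
Denominator Σ(Δy_t−Δȳ)² = 497.4286
r_1(Δy) = -244.6531 / 497.4286 = -0.492

-0.492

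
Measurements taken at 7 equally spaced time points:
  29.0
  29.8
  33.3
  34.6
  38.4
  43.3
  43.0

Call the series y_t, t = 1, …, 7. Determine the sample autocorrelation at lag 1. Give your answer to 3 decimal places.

0.631

Mean ȳ = (29.0 + 29.8 + 33.3 + 34.6 + 38.4 + 43.3 + 43.0)/7 = 35.9143
Deviations from mean: -6.9143, -6.1143, -2.6143, -1.3143, 2.4857, 7.3857, 7.0857
Σ(y_t−ȳ)(y_{t+1}−ȳ) = (42.2759) + (15.9845) + (3.4359) + (-3.2669) + (18.3588) + (52.3331) = 129.1212
Denominator Σ(y_t−ȳ)² = 204.6886
r_1 = 129.1212 / 204.6886 = 0.631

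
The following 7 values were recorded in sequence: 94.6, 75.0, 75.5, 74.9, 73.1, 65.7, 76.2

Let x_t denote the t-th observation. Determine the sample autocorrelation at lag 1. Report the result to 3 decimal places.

0.043

Mean x̄ = (94.6 + 75.0 + 75.5 + 74.9 + 73.1 + 65.7 + 76.2)/7 = 76.4286
Deviations from mean: 18.1714, -1.4286, -0.9286, -1.5286, -3.3286, -10.7286, -0.2286
Σ(x_t−x̄)(x_{t+1}−x̄) = (-25.9592) + (1.3265) + (1.4194) + (5.0880) + (35.7108) + (2.4522) = 20.0378
Denominator Σ(x_t−x̄)² = 461.6743
r_1 = 20.0378 / 461.6743 = 0.043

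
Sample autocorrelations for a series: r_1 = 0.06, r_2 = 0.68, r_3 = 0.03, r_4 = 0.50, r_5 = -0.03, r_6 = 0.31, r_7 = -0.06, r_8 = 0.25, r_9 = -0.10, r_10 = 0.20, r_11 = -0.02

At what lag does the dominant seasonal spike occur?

2

The largest autocorrelation is r_2 = 0.68, with weaker echoes at lags 4 (0.50), 6 (0.31), 8 (0.25) and 10 (0.20); the remaining lags stay at or below 0.06.
The dominant spike at lag 2 indicates a seasonal period of 2.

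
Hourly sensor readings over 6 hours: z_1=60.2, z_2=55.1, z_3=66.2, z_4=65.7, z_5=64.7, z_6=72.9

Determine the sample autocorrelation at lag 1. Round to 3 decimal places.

0.143

Mean z̄ = (60.2 + 55.1 + 66.2 + 65.7 + 64.7 + 72.9)/6 = 64.1333
Deviations from mean: -3.9333, -9.0333, 2.0667, 1.5667, 0.5667, 8.7667
Σ(z_t−z̄)(z_{t+1}−z̄) = (35.5311) + (-18.6689) + (3.2378) + (0.8878) + (4.9678) = 25.9556
Denominator Σ(z_t−z̄)² = 180.9733
r_1 = 25.9556 / 180.9733 = 0.143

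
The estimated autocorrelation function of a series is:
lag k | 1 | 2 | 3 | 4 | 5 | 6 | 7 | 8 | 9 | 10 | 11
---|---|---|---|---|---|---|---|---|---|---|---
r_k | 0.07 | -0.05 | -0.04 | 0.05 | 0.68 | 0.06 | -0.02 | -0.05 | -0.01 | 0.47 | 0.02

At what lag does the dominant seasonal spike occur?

5

The largest autocorrelation is r_5 = 0.68, with a weaker echo at lag 10 (0.47); the remaining lags stay at or below 0.07.
The dominant spike at lag 5 indicates a seasonal period of 5.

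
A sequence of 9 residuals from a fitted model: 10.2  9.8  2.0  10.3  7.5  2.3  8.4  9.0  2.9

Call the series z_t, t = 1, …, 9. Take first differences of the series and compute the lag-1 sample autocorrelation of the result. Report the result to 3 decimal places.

-0.445

First differences Δz: -0.4, -7.8, 8.3, -2.8, -5.2, 6.1, 0.6, -6.1
Mean of differences = -0.9125
Numerator Σ(Δz_t−Δz̄)(Δz_{t+1}−Δz̄) = -103.5827
Denominator Σ(Δz_t−Δz̄)² = 232.8888
r_1(Δz) = -103.5827 / 232.8888 = -0.445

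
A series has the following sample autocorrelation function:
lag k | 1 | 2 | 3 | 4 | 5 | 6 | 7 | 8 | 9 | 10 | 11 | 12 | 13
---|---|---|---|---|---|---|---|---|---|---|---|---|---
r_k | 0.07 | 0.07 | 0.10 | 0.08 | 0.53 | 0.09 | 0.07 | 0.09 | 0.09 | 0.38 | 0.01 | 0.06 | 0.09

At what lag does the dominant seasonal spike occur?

The largest autocorrelation is r_5 = 0.53, with a weaker echo at lag 10 (0.38); the remaining lags stay at or below 0.10.
The dominant spike at lag 5 indicates a seasonal period of 5.

5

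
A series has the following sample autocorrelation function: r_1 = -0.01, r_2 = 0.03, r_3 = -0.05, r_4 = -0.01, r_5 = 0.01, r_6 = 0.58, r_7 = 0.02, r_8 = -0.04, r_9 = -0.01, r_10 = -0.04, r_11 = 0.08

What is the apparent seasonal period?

The largest autocorrelation is r_6 = 0.58; the remaining lags stay at or below 0.08.
The dominant spike at lag 6 indicates a seasonal period of 6.

6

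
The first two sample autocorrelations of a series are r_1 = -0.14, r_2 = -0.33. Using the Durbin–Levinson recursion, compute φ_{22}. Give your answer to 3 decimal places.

φ_{22} = (r_2 − r_1²) / (1 − r_1²)
r_1² = (-0.14)² = 0.0196
Numerator = -0.33 − 0.0196 = -0.3496; denominator = 1 − 0.0196 = 0.9804
φ_{22} = -0.3496 / 0.9804 = -0.357

-0.357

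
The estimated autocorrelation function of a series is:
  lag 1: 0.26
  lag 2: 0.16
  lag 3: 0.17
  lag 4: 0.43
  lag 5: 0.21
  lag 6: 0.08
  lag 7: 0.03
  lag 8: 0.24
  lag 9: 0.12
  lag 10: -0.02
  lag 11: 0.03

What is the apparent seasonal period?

The largest autocorrelation is r_4 = 0.43; the remaining lags stay at or below 0.26. The elevated value at lag 1 (0.26), dropping to 0.16 at lag 2, reflects decaying short-term dependence rather than seasonality.
The dominant spike at lag 4 indicates a seasonal period of 4.

4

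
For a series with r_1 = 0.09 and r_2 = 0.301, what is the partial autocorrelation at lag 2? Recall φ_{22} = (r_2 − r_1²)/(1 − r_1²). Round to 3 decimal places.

0.295

φ_{22} = (r_2 − r_1²) / (1 − r_1²)
r_1² = (0.09)² = 0.0081
Numerator = 0.301 − 0.0081 = 0.2929; denominator = 1 − 0.0081 = 0.9919
φ_{22} = 0.2929 / 0.9919 = 0.295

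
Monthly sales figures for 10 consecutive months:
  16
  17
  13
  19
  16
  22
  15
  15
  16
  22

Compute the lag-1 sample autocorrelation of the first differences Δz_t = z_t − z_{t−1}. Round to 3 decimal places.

First differences Δz: 1, -4, 6, -3, 6, -7, 0, 1, 6
Mean of differences = 0.6667
Numerator Σ(Δz_t−Δz̄)(Δz_{t+1}−Δz̄) = -99.7778
Denominator Σ(Δz_t−Δz̄)² = 180.0000
r_1(Δz) = -99.7778 / 180.0000 = -0.554

-0.554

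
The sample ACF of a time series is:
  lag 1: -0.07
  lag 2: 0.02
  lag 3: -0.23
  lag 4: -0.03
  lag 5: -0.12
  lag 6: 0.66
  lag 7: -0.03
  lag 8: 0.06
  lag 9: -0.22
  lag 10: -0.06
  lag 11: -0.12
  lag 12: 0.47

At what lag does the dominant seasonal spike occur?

The largest autocorrelation is r_6 = 0.66, with a weaker echo at lag 12 (0.47); the remaining lags stay at or below 0.06.
The dominant spike at lag 6 indicates a seasonal period of 6.

6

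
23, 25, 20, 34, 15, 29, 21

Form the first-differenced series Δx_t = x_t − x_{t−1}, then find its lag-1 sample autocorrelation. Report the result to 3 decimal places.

First differences Δx: 2, -5, 14, -19, 14, -8
Mean of differences = -0.3333
Numerator Σ(Δx_t−Δx̄)(Δx_{t+1}−Δx̄) = -722.7778
Denominator Σ(Δx_t−Δx̄)² = 845.3333
r_1(Δx) = -722.7778 / 845.3333 = -0.855

-0.855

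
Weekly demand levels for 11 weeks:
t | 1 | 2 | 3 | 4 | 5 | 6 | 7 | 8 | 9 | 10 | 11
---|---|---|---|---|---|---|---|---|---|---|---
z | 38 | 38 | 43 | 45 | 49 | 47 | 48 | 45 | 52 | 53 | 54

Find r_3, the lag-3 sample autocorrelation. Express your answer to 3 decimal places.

-0.050

Mean z̄ = (38 + 38 + 43 + 45 + 49 + 47 + 48 + 45 + 52 + 53 + 54)/11 = 46.5455
Numerator Σ_{t=1}^{8}(z_t−z̄)(z_{t+3}−z̄) = -15.0744
Denominator Σ(z_t−z̄)² = 298.7273
r_3 = -15.0744 / 298.7273 = -0.050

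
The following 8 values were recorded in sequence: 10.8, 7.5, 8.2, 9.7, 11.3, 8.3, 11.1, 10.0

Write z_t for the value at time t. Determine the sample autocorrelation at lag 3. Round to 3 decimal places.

Mean z̄ = (10.8 + 7.5 + 8.2 + 9.7 + 11.3 + 8.3 + 11.1 + 10.0)/8 = 9.6125
Deviations from mean: 1.1875, -2.1125, -1.4125, 0.0875, 1.6875, -1.3125, 1.4875, 0.3875
Numerator Σ_{t=1}^{5}(z_t−z̄)(z_{t+3}−z̄) = -0.8230
Denominator Σ(z_t−z̄)² = 14.8088
r_3 = -0.8230 / 14.8088 = -0.056

-0.056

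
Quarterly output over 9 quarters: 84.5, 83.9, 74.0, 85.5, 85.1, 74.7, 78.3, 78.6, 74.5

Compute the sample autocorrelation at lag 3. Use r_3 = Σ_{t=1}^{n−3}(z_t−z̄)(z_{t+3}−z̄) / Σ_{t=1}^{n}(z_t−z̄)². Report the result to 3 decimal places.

0.470

Mean z̄ = (84.5 + 83.9 + 74.0 + 85.5 + 85.1 + 74.7 + 78.3 + 78.6 + 74.5)/9 = 79.9000
Numerator Σ_{t=1}^{6}(z_t−z̄)(z_{t+3}−z̄) = 89.6000
Denominator Σ(z_t−z̄)² = 190.8200
r_3 = 89.6000 / 190.8200 = 0.470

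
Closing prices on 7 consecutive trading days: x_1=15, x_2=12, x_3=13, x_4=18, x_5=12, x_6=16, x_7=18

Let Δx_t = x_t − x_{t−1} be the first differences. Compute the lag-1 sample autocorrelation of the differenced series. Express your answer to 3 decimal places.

-0.517

First differences Δx: -3, 1, 5, -6, 4, 2
Mean of differences = 0.5000
Numerator Σ(Δx_t−Δx̄)(Δx_{t+1}−Δx̄) = -46.2500
Denominator Σ(Δx_t−Δx̄)² = 89.5000
r_1(Δx) = -46.2500 / 89.5000 = -0.517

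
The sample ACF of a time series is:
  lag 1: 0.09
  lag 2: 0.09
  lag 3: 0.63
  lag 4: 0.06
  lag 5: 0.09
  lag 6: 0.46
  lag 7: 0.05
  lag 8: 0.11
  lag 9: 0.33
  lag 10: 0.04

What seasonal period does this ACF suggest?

The largest autocorrelation is r_3 = 0.63, with weaker echoes at lags 6 (0.46) and 9 (0.33); the remaining lags stay at or below 0.11.
The dominant spike at lag 3 indicates a seasonal period of 3.

3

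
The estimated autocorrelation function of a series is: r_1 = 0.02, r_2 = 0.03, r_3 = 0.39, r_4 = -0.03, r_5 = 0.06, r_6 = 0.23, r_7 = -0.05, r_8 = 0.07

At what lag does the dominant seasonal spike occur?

3

The largest autocorrelation is r_3 = 0.39, with a weaker echo at lag 6 (0.23); the remaining lags stay at or below 0.07.
The dominant spike at lag 3 indicates a seasonal period of 3.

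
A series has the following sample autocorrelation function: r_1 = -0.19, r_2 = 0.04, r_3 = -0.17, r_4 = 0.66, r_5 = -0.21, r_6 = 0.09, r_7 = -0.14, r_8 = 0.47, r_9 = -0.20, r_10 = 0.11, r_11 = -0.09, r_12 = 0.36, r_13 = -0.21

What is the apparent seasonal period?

4

The largest autocorrelation is r_4 = 0.66, with weaker echoes at lags 8 (0.47) and 12 (0.36); the remaining lags stay at or below 0.11.
The dominant spike at lag 4 indicates a seasonal period of 4.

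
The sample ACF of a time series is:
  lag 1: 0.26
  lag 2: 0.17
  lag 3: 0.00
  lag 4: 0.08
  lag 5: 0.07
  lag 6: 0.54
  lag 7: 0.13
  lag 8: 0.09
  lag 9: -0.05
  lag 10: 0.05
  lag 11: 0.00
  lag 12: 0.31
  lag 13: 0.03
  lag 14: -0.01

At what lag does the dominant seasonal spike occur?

The largest autocorrelation is r_6 = 0.54, with a weaker echo at lag 12 (0.31); the remaining lags stay at or below 0.26. The elevated value at lag 1 (0.26), dropping to 0.17 at lag 2, reflects decaying short-term dependence rather than seasonality.
The dominant spike at lag 6 indicates a seasonal period of 6.

6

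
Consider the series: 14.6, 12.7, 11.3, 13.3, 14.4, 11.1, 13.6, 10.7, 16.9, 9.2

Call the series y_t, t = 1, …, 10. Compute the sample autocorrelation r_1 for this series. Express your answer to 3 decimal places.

Mean ȳ = (14.6 + 12.7 + 11.3 + 13.3 + 14.4 + 11.1 + 13.6 + 10.7 + 16.9 + 9.2)/10 = 12.7800
Numerator Σ_{t=1}^{9}(y_t−ȳ)(y_{t+1}−ȳ) = -29.0784
Denominator Σ(y_t−ȳ)² = 46.0160
r_1 = -29.0784 / 46.0160 = -0.632

-0.632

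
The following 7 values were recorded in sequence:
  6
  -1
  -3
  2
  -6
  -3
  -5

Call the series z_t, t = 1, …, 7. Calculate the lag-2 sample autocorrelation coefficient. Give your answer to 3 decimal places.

0.075

Mean z̄ = (6 − 1 − 3 + 2 − 6 − 3 − 5)/7 = -1.4286
Deviations from mean: 7.4286, 0.4286, -1.5714, 3.4286, -4.5714, -1.5714, -3.5714
Numerator Σ_{t=1}^{5}(z_t−z̄)(z_{t+2}−z̄) = 7.9184
Denominator Σ(z_t−z̄)² = 105.7143
r_2 = 7.9184 / 105.7143 = 0.075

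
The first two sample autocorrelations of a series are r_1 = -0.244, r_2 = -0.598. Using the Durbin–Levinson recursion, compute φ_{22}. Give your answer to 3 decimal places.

-0.699

φ_{22} = (r_2 − r_1²) / (1 − r_1²)
r_1² = (-0.244)² = 0.059536
Numerator = -0.598 − 0.0595 = -0.6575; denominator = 1 − 0.0595 = 0.9405
φ_{22} = -0.6575 / 0.9405 = -0.699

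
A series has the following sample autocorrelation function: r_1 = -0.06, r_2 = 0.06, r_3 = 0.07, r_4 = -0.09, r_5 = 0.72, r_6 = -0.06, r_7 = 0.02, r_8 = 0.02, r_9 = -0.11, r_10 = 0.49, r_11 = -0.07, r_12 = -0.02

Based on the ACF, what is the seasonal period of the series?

5

The largest autocorrelation is r_5 = 0.72, with a weaker echo at lag 10 (0.49); the remaining lags stay at or below 0.07.
The dominant spike at lag 5 indicates a seasonal period of 5.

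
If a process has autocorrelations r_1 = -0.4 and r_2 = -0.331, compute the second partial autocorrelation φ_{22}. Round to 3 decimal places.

φ_{22} = (r_2 − r_1²) / (1 − r_1²)
r_1² = (-0.4)² = 0.16
Numerator = -0.331 − 0.1600 = -0.4910; denominator = 1 − 0.1600 = 0.8400
φ_{22} = -0.4910 / 0.8400 = -0.585

-0.585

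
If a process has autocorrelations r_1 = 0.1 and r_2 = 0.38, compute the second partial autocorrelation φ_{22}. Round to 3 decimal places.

0.374

φ_{22} = (r_2 − r_1²) / (1 − r_1²)
r_1² = (0.1)² = 0.01
Numerator = 0.38 − 0.0100 = 0.3700; denominator = 1 − 0.0100 = 0.9900
φ_{22} = 0.3700 / 0.9900 = 0.374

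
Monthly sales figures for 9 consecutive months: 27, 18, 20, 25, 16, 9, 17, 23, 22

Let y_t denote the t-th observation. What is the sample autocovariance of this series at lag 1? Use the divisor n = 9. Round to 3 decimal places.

3.988

Mean ȳ = (27 + 18 + 20 + 25 + 16 + 9 + 17 + 23 + 22)/9 = 19.6667
Σ_{t=1}^{8}(y_t−ȳ)(y_{t+1}−ȳ) = 35.8889
γ_1 = 35.8889 / 9 = 3.988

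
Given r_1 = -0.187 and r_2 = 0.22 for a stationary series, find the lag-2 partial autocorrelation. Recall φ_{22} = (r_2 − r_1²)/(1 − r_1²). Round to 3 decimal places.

φ_{22} = (r_2 − r_1²) / (1 − r_1²)
r_1² = (-0.187)² = 0.034969
Numerator = 0.22 − 0.0350 = 0.1850; denominator = 1 − 0.0350 = 0.9650
φ_{22} = 0.1850 / 0.9650 = 0.192

0.192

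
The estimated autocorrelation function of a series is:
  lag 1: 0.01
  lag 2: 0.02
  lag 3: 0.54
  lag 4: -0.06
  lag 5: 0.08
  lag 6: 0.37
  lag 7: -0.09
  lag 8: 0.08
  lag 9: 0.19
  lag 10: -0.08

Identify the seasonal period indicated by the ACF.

3

The largest autocorrelation is r_3 = 0.54, with weaker echoes at lags 6 (0.37) and 9 (0.19); the remaining lags stay at or below 0.08.
The dominant spike at lag 3 indicates a seasonal period of 3.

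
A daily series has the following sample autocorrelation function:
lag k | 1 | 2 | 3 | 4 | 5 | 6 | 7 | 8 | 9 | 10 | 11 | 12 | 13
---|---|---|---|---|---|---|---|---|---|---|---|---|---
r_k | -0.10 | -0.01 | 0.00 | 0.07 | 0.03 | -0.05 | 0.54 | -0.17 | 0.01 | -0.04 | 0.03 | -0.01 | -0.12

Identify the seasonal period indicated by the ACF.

7

The largest autocorrelation is r_7 = 0.54; the remaining lags stay at or below 0.07.
The dominant spike at lag 7 indicates a seasonal period of 7.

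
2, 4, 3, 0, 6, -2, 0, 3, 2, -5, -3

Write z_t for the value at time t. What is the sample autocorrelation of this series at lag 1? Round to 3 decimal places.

Mean z̄ = (2 + 4 + 3 + 0 + 6 − 2 + 0 + 3 + 2 − 5 − 3)/11 = 0.9091
Numerator Σ_{t=1}^{10}(z_t−z̄)(z_{t+1}−z̄) = 8.1736
Denominator Σ(z_t−z̄)² = 106.9091
r_1 = 8.1736 / 106.9091 = 0.076

0.076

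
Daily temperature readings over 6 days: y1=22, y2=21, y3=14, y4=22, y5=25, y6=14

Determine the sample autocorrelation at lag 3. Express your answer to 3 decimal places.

0.424

Mean ȳ = (22 + 21 + 14 + 22 + 25 + 14)/6 = 19.6667
Σ(y_t−ȳ)(y_{t+3}−ȳ) = (5.4444) + (7.1111) + (32.1111) = 44.6667
Denominator Σ(y_t−ȳ)² = 105.3333
r_3 = 44.6667 / 105.3333 = 0.424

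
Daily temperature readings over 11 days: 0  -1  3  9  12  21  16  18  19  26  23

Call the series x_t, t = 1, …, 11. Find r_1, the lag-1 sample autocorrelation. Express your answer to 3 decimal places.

Mean x̄ = (0 − 1 + 3 + 9 + 12 + 21 + 16 + 18 + 19 + 26 + 23)/11 = 13.2727
Numerator Σ_{t=1}^{10}(x_t−x̄)(x_{t+1}−x̄) = 633.2893
Denominator Σ(x_t−x̄)² = 884.1818
r_1 = 633.2893 / 884.1818 = 0.716

0.716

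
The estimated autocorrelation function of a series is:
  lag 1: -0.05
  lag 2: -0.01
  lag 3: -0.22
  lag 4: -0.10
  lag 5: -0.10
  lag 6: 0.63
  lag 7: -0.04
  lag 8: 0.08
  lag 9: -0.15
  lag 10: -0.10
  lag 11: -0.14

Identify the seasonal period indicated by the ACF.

6

The largest autocorrelation is r_6 = 0.63; the remaining lags stay at or below 0.08.
The dominant spike at lag 6 indicates a seasonal period of 6.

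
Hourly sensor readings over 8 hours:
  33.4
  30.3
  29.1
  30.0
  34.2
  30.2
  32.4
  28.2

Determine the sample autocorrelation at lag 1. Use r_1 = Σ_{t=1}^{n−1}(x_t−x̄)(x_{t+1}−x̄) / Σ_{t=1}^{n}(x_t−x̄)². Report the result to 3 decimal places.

Mean x̄ = (33.4 + 30.3 + 29.1 + 30.0 + 34.2 + 30.2 + 32.4 + 28.2)/8 = 30.9750
Deviations from mean: 2.4250, -0.6750, -1.8750, -0.9750, 3.2250, -0.7750, 1.4250, -2.7750
Σ(x_t−x̄)(x_{t+1}−x̄) = (-1.6369) + (1.2656) + (1.8281) + (-3.1444) + (-2.4994) + (-1.1044) + (-3.9544) = -9.2456
Denominator Σ(x_t−x̄)² = 31.5350
r_1 = -9.2456 / 31.5350 = -0.293

-0.293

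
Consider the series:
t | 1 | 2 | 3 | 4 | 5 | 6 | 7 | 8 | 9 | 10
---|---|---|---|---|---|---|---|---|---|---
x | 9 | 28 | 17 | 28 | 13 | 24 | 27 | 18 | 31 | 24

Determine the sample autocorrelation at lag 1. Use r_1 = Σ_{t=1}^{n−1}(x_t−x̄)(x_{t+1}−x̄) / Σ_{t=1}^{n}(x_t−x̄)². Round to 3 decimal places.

-0.497

Mean x̄ = (9 + 28 + 17 + 28 + 13 + 24 + 27 + 18 + 31 + 24)/10 = 21.9000
Numerator Σ_{t=1}^{9}(x_t−x̄)(x_{t+1}−x̄) = -237.0100
Denominator Σ(x_t−x̄)² = 476.9000
r_1 = -237.0100 / 476.9000 = -0.497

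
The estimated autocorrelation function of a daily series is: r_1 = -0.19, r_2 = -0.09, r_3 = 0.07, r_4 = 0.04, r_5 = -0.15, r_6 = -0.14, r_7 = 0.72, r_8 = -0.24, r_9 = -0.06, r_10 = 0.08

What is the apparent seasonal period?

7

The largest autocorrelation is r_7 = 0.72; the remaining lags stay at or below 0.08.
The dominant spike at lag 7 indicates a seasonal period of 7.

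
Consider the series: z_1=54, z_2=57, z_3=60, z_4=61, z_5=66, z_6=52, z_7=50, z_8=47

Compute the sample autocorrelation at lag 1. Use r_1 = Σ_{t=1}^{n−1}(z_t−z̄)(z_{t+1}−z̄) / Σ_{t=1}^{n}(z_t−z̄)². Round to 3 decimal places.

0.399

Mean z̄ = (54 + 57 + 60 + 61 + 66 + 52 + 50 + 47)/8 = 55.8750
Σ(z_t−z̄)(z_{t+1}−z̄) = (-2.1094) + (4.6406) + (21.1406) + (51.8906) + (-39.2344) + (22.7656) + (52.1406) = 111.2344
Denominator Σ(z_t−z̄)² = 278.8750
r_1 = 111.2344 / 278.8750 = 0.399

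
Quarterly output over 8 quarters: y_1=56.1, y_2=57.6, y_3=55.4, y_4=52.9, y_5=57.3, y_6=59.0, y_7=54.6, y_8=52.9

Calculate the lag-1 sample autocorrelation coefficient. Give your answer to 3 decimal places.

Mean ȳ = (56.1 + 57.6 + 55.4 + 52.9 + 57.3 + 59.0 + 54.6 + 52.9)/8 = 55.7250
Deviations from mean: 0.3750, 1.8750, -0.3250, -2.8250, 1.5750, 3.2750, -1.1250, -2.8250
Σ(y_t−ȳ)(y_{t+1}−ȳ) = (0.7031) + (-0.6094) + (0.9181) + (-4.4494) + (5.1581) + (-3.6844) + (3.1781) = 1.2144
Denominator Σ(y_t−ȳ)² = 34.1950
r_1 = 1.2144 / 34.1950 = 0.036

0.036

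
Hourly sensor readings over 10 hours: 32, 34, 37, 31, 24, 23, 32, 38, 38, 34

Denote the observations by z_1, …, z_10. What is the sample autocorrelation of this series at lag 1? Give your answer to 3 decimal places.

0.530

Mean z̄ = (32 + 34 + 37 + 31 + 24 + 23 + 32 + 38 + 38 + 34)/10 = 32.3000
Numerator Σ_{t=1}^{9}(z_t−z̄)(z_{t+1}−z̄) = 132.6100
Denominator Σ(z_t−z̄)² = 250.1000
r_1 = 132.6100 / 250.1000 = 0.530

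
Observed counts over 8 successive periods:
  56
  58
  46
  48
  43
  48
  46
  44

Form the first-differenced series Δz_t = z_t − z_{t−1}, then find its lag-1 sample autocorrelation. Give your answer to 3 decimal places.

First differences Δz: 2, -12, 2, -5, 5, -2, -2
Mean of differences = -1.7143
Numerator Σ(Δz_t−Δz̄)(Δz_{t+1}−Δz̄) = -112.5102
Denominator Σ(Δz_t−Δz̄)² = 189.4286
r_1(Δz) = -112.5102 / 189.4286 = -0.594

-0.594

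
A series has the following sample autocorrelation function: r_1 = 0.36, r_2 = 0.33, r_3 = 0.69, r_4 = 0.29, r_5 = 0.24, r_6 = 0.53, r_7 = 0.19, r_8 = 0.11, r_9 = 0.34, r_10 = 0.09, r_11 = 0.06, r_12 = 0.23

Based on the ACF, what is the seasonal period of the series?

The largest autocorrelation is r_3 = 0.69, with a weaker echo at lag 6 (0.53); the remaining lags stay at or below 0.36. The elevated value at lag 1 (0.36), dropping to 0.33 at lag 2, reflects decaying short-term dependence rather than seasonality.
The dominant spike at lag 3 indicates a seasonal period of 3.

3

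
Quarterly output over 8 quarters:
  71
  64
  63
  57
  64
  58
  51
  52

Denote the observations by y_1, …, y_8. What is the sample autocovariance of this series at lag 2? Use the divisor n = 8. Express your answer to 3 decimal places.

2.375

Mean ȳ = (71 + 64 + 63 + 57 + 64 + 58 + 51 + 52)/8 = 60.0000
Σ_{t=1}^{6}(y_t−ȳ)(y_{t+2}−ȳ) = 19.0000
γ_2 = 19.0000 / 8 = 2.375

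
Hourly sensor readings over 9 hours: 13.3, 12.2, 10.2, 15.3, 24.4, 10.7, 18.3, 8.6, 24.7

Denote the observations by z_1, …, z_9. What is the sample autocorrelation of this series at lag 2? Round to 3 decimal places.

Mean z̄ = (13.3 + 12.2 + 10.2 + 15.3 + 24.4 + 10.7 + 18.3 + 8.6 + 24.7)/9 = 15.3000
Σ(z_t−z̄)(z_{t+2}−z̄) = (10.2000) + (0.0000) + (-46.4100) + (0.0000) + (27.3000) + (30.8200) + (28.2000) = 50.1100
Denominator Σ(z_t−z̄)² = 285.8400
r_2 = 50.1100 / 285.8400 = 0.175

0.175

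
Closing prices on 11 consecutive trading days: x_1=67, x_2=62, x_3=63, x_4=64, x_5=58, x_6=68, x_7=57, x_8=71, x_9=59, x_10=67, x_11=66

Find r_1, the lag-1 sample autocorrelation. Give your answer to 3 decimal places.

Mean x̄ = (67 + 62 + 63 + 64 + 58 + 68 + 57 + 71 + 59 + 67 + 66)/11 = 63.8182
Numerator Σ_{t=1}^{10}(x_t−x̄)(x_{t+1}−x̄) = -150.3058
Denominator Σ(x_t−x̄)² = 201.6364
r_1 = -150.3058 / 201.6364 = -0.745

-0.745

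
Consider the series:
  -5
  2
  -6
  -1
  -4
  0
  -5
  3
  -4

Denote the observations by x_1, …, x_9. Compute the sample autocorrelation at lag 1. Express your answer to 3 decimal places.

Mean x̄ = (-5 + 2 − 6 − 1 − 4 + 0 − 5 + 3 − 4)/9 = -2.2222
Numerator Σ_{t=1}^{8}(x_t−x̄)(x_{t+1}−x̄) = -68.3827
Denominator Σ(x_t−x̄)² = 87.5556
r_1 = -68.3827 / 87.5556 = -0.781

-0.781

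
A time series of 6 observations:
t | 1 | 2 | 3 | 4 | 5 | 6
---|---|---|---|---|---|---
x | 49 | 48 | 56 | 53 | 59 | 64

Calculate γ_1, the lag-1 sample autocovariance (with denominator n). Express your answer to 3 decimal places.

10.051

Mean x̄ = (49 + 48 + 56 + 53 + 59 + 64)/6 = 54.8333
Σ_{t=1}^{5}(x_t−x̄)(x_{t+1}−x̄) = 60.3056
γ_1 = 60.3056 / 6 = 10.051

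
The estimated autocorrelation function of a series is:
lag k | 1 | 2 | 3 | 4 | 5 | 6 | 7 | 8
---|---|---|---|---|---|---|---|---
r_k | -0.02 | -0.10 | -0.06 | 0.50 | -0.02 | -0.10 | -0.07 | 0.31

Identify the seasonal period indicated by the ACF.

4

The largest autocorrelation is r_4 = 0.50, with a weaker echo at lag 8 (0.31); the remaining lags stay at or below -0.02.
The dominant spike at lag 4 indicates a seasonal period of 4.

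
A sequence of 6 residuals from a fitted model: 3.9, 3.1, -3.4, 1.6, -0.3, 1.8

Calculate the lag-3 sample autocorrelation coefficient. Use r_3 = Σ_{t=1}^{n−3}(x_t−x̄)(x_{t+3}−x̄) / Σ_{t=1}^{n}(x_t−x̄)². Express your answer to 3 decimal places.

-0.131

Mean x̄ = (3.9 + 3.1 − 3.4 + 1.6 − 0.3 + 1.8)/6 = 1.1167
Numerator Σ_{t=1}^{3}(x_t−x̄)(x_{t+3}−x̄) = -4.5508
Denominator Σ(x_t−x̄)² = 34.7883
r_3 = -4.5508 / 34.7883 = -0.131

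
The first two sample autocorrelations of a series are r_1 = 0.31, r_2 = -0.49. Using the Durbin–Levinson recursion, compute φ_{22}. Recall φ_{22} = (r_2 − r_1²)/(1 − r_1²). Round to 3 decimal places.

φ_{22} = (r_2 − r_1²) / (1 − r_1²)
r_1² = (0.31)² = 0.0961
Numerator = -0.49 − 0.0961 = -0.5861; denominator = 1 − 0.0961 = 0.9039
φ_{22} = -0.5861 / 0.9039 = -0.648

-0.648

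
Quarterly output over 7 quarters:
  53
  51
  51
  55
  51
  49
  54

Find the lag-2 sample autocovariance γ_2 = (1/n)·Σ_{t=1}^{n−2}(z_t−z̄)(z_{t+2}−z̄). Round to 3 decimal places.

Mean z̄ = (53 + 51 + 51 + 55 + 51 + 49 + 54)/7 = 52.0000
Deviations: 1.0000, -1.0000, -1.0000, 3.0000, -1.0000, -3.0000, 2.0000
Σ_{t=1}^{5}(z_t−z̄)(z_{t+2}−z̄) = -14.0000
γ_2 = -14.0000 / 7 = -2.000

-2.000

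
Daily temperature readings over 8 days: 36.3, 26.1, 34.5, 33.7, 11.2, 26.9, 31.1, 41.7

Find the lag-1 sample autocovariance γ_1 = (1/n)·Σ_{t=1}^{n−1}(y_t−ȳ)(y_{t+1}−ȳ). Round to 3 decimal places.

-3.029

Mean ȳ = (36.3 + 26.1 + 34.5 + 33.7 + 11.2 + 26.9 + 31.1 + 41.7)/8 = 30.1875
Σ_{t=1}^{7}(y_t−ȳ)(y_{t+1}−ȳ) = -24.2314
γ_1 = -24.2314 / 8 = -3.029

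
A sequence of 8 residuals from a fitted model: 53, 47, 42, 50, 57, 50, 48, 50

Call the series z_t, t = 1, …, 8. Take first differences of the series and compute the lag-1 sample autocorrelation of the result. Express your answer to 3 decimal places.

0.032

First differences Δz: -6, -5, 8, 7, -7, -2, 2
Mean of differences = -0.4286
Numerator Σ(Δz_t−Δz̄)(Δz_{t+1}−Δz̄) = 7.2449
Denominator Σ(Δz_t−Δz̄)² = 229.7143
r_1(Δz) = 7.2449 / 229.7143 = 0.032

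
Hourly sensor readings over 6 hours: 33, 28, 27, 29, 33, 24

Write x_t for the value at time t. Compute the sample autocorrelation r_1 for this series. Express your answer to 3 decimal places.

-0.355

Mean x̄ = (33 + 28 + 27 + 29 + 33 + 24)/6 = 29.0000
Deviations from mean: 4.0000, -1.0000, -2.0000, 0.0000, 4.0000, -5.0000
Numerator Σ_{t=1}^{5}(x_t−x̄)(x_{t+1}−x̄) = -22.0000
Denominator Σ(x_t−x̄)² = 62.0000
r_1 = -22.0000 / 62.0000 = -0.355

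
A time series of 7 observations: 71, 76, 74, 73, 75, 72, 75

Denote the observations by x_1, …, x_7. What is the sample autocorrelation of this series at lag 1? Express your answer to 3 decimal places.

-0.570

Mean x̄ = (71 + 76 + 74 + 73 + 75 + 72 + 75)/7 = 73.7143
Σ(x_t−x̄)(x_{t+1}−x̄) = (-6.2041) + (0.6531) + (-0.2041) + (-0.9184) + (-2.2041) + (-2.2041) = -11.0816
Denominator Σ(x_t−x̄)² = 19.4286
r_1 = -11.0816 / 19.4286 = -0.570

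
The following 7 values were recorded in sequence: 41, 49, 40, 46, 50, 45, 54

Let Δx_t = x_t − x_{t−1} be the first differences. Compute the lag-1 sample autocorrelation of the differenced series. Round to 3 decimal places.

First differences Δx: 8, -9, 6, 4, -5, 9
Mean of differences = 2.1667
Numerator Σ(Δx_t−Δx̄)(Δx_{t+1}−Δx̄) = -163.0278
Denominator Σ(Δx_t−Δx̄)² = 274.8333
r_1(Δx) = -163.0278 / 274.8333 = -0.593

-0.593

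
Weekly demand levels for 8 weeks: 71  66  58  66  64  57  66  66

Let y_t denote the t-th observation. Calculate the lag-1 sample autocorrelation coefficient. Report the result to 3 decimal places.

-0.122

Mean ȳ = (71 + 66 + 58 + 66 + 64 + 57 + 66 + 66)/8 = 64.2500
Deviations from mean: 6.7500, 1.7500, -6.2500, 1.7500, -0.2500, -7.2500, 1.7500, 1.7500
Σ(y_t−ȳ)(y_{t+1}−ȳ) = (11.8125) + (-10.9375) + (-10.9375) + (-0.4375) + (1.8125) + (-12.6875) + (3.0625) = -18.3125
Denominator Σ(y_t−ȳ)² = 149.5000
r_1 = -18.3125 / 149.5000 = -0.122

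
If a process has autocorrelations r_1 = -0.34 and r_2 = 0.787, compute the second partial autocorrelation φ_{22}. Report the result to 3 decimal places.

φ_{22} = (r_2 − r_1²) / (1 − r_1²)
r_1² = (-0.34)² = 0.1156
Numerator = 0.787 − 0.1156 = 0.6714; denominator = 1 − 0.1156 = 0.8844
φ_{22} = 0.6714 / 0.8844 = 0.759

0.759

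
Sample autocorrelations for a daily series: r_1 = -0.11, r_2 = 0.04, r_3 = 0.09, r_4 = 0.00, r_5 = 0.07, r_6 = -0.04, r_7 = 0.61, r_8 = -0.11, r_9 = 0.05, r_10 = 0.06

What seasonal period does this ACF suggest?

7

The largest autocorrelation is r_7 = 0.61; the remaining lags stay at or below 0.09.
The dominant spike at lag 7 indicates a seasonal period of 7.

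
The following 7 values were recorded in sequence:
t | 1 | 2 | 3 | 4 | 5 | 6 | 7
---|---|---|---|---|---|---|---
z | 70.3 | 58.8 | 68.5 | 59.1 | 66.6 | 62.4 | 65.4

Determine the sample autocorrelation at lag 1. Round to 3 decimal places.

Mean z̄ = (70.3 + 58.8 + 68.5 + 59.1 + 66.6 + 62.4 + 65.4)/7 = 64.4429
Deviations from mean: 5.8571, -5.6429, 4.0571, -5.3429, 2.1571, -2.0429, 0.9571
Σ(z_t−z̄)(z_{t+1}−z̄) = (-33.0510) + (-22.8939) + (-21.6767) + (-11.5253) + (-4.4067) + (-1.9553) = -95.5090
Denominator Σ(z_t−z̄)² = 120.8971
r_1 = -95.5090 / 120.8971 = -0.790

-0.790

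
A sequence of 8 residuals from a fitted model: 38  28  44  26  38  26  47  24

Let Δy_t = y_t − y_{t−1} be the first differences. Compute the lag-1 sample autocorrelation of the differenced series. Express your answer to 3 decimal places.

-0.790

First differences Δy: -10, 16, -18, 12, -12, 21, -23
Mean of differences = -2.0000
Numerator Σ(Δy_t−Δȳ)(Δy_{t+1}−Δȳ) = -1509.0000
Denominator Σ(Δy_t−Δȳ)² = 1910.0000
r_1(Δy) = -1509.0000 / 1910.0000 = -0.790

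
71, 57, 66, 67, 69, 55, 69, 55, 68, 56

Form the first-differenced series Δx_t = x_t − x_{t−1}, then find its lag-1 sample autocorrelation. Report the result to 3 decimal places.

First differences Δx: -14, 9, 1, 2, -14, 14, -14, 13, -12
Mean of differences = -1.6667
Numerator Σ(Δx_t−Δx̄)(Δx_{t+1}−Δx̄) = -857.4444
Denominator Σ(Δx_t−Δx̄)² = 1158.0000
r_1(Δx) = -857.4444 / 1158.0000 = -0.740

-0.740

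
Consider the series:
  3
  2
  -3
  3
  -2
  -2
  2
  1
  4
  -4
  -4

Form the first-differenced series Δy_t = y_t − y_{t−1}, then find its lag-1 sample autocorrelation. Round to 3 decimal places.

-0.527

First differences Δy: -1, -5, 6, -5, 0, 4, -1, 3, -8, 0
Mean of differences = -0.7000
Numerator Σ(Δy_t−Δȳ)(Δy_{t+1}−Δȳ) = -90.6900
Denominator Σ(Δy_t−Δȳ)² = 172.1000
r_1(Δy) = -90.6900 / 172.1000 = -0.527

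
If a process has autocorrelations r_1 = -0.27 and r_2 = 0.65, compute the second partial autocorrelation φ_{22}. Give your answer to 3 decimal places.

φ_{22} = (r_2 − r_1²) / (1 − r_1²)
r_1² = (-0.27)² = 0.0729
Numerator = 0.65 − 0.0729 = 0.5771; denominator = 1 − 0.0729 = 0.9271
φ_{22} = 0.5771 / 0.9271 = 0.622

0.622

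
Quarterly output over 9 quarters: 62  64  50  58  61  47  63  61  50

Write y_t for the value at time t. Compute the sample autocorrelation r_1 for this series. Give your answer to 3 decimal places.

-0.361

Mean ȳ = (62 + 64 + 50 + 58 + 61 + 47 + 63 + 61 + 50)/9 = 57.3333
Numerator Σ_{t=1}^{8}(y_t−ȳ)(y_{t+1}−ȳ) = -122.7778
Denominator Σ(y_t−ȳ)² = 340.0000
r_1 = -122.7778 / 340.0000 = -0.361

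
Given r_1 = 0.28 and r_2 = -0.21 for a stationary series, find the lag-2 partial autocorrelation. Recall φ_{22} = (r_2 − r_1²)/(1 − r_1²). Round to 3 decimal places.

φ_{22} = (r_2 − r_1²) / (1 − r_1²)
r_1² = (0.28)² = 0.0784
Numerator = -0.21 − 0.0784 = -0.2884; denominator = 1 − 0.0784 = 0.9216
φ_{22} = -0.2884 / 0.9216 = -0.313

-0.313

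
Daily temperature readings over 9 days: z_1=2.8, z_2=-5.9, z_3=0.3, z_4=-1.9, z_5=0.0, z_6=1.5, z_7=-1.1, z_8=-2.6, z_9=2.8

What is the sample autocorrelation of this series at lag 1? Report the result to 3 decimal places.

-0.473

Mean z̄ = (2.8 − 5.9 + 0.3 − 1.9 + 0.0 + 1.5 − 1.1 − 2.6 + 2.8)/9 = -0.4556
Numerator Σ_{t=1}^{8}(z_t−z̄)(z_{t+1}−z̄) = -29.5564
Denominator Σ(z_t−z̄)² = 62.5422
r_1 = -29.5564 / 62.5422 = -0.473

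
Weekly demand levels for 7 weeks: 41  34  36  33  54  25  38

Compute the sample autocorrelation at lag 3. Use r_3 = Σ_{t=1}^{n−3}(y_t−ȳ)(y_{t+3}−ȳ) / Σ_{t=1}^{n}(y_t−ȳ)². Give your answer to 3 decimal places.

-0.122

Mean ȳ = (41 + 34 + 36 + 33 + 54 + 25 + 38)/7 = 37.2857
Deviations from mean: 3.7143, -3.2857, -1.2857, -4.2857, 16.7143, -12.2857, 0.7143
Σ(y_t−ȳ)(y_{t+3}−ȳ) = (-15.9184) + (-54.9184) + (15.7959) + (-3.0612) = -58.1020
Denominator Σ(y_t−ȳ)² = 475.4286
r_3 = -58.1020 / 475.4286 = -0.122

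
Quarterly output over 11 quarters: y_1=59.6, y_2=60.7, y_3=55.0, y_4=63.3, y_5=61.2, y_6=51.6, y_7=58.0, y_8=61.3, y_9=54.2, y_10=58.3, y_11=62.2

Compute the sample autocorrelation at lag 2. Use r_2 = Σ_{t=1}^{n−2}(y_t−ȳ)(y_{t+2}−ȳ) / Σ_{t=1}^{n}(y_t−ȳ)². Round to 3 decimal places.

-0.514

Mean ȳ = (59.6 + 60.7 + 55.0 + 63.3 + 61.2 + 51.6 + 58.0 + 61.3 + 54.2 + 58.3 + 62.2)/11 = 58.6727
Numerator Σ_{t=1}^{9}(y_t−ȳ)(y_{t+2}−ȳ) = -70.0633
Denominator Σ(y_t−ȳ)² = 136.2218
r_2 = -70.0633 / 136.2218 = -0.514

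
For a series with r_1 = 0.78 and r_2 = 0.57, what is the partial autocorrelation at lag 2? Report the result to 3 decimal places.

φ_{22} = (r_2 − r_1²) / (1 − r_1²)
r_1² = (0.78)² = 0.6084
Numerator = 0.57 − 0.6084 = -0.0384; denominator = 1 − 0.6084 = 0.3916
φ_{22} = -0.0384 / 0.3916 = -0.098

-0.098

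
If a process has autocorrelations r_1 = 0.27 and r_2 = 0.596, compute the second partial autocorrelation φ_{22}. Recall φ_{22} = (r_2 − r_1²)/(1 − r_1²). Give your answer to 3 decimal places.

φ_{22} = (r_2 − r_1²) / (1 − r_1²)
r_1² = (0.27)² = 0.0729
Numerator = 0.596 − 0.0729 = 0.5231; denominator = 1 − 0.0729 = 0.9271
φ_{22} = 0.5231 / 0.9271 = 0.564

0.564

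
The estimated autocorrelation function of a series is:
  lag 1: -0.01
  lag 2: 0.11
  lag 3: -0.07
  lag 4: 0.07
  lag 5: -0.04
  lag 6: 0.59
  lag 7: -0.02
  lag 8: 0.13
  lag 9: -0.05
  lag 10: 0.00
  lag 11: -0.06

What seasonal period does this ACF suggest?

6

The largest autocorrelation is r_6 = 0.59; the remaining lags stay at or below 0.13.
The dominant spike at lag 6 indicates a seasonal period of 6.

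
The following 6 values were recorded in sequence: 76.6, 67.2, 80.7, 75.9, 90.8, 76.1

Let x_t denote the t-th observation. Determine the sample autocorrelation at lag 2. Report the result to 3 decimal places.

0.193

Mean x̄ = (76.6 + 67.2 + 80.7 + 75.9 + 90.8 + 76.1)/6 = 77.8833
Σ(x_t−x̄)(x_{t+2}−x̄) = (-3.6147) + (21.1886) + (36.3819) + (3.5369) = 57.4928
Denominator Σ(x_t−x̄)² = 297.6683
r_2 = 57.4928 / 297.6683 = 0.193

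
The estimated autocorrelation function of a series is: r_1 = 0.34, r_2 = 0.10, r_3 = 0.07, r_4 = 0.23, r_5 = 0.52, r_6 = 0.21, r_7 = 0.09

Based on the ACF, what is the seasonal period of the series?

5

The largest autocorrelation is r_5 = 0.52; the remaining lags stay at or below 0.34. The elevated value at lag 1 (0.34), dropping to 0.10 at lag 2, reflects decaying short-term dependence rather than seasonality.
The dominant spike at lag 5 indicates a seasonal period of 5.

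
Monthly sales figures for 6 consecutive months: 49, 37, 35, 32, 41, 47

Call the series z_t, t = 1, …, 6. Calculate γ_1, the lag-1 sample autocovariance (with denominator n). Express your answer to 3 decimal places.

Mean z̄ = (49 + 37 + 35 + 32 + 41 + 47)/6 = 40.1667
Deviations: 8.8333, -3.1667, -5.1667, -8.1667, 0.8333, 6.8333
Σ_{t=1}^{5}(z_t−z̄)(z_{t+1}−z̄) = 29.4722
γ_1 = 29.4722 / 6 = 4.912

4.912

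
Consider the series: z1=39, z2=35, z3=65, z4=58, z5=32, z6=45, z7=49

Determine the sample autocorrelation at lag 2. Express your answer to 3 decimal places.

Mean z̄ = (39 + 35 + 65 + 58 + 32 + 45 + 49)/7 = 46.1429
Numerator Σ_{t=1}^{5}(z_t−z̄)(z_{t+2}−z̄) = -587.4694
Denominator Σ(z_t−z̄)² = 880.8571
r_2 = -587.4694 / 880.8571 = -0.667

-0.667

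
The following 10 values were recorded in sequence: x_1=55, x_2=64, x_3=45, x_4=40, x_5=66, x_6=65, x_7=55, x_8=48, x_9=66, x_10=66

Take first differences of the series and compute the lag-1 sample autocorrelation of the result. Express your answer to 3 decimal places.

First differences Δx: 9, -19, -5, 26, -1, -10, -7, 18, 0
Mean of differences = 1.2222
Numerator Σ(Δx_t−Δx̄)(Δx_{t+1}−Δx̄) = -281.9383
Denominator Σ(Δx_t−Δx̄)² = 1603.5556
r_1(Δx) = -281.9383 / 1603.5556 = -0.176

-0.176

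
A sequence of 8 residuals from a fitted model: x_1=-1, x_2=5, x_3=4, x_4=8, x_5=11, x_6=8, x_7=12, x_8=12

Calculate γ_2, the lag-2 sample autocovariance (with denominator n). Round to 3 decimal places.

Mean x̄ = (-1 + 5 + 4 + 8 + 11 + 8 + 12 + 12)/8 = 7.3750
Σ_{t=1}^{6}(x_t−x̄)(x_{t+2}−x̄) = 34.5938
γ_2 = 34.5938 / 8 = 4.324

4.324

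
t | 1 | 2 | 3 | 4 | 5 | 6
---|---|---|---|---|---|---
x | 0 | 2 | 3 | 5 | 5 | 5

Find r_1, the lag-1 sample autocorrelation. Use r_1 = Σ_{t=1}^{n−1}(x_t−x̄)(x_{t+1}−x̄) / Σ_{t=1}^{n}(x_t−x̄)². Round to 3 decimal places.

Mean x̄ = (0 + 2 + 3 + 5 + 5 + 5)/6 = 3.3333
Deviations from mean: -3.3333, -1.3333, -0.3333, 1.6667, 1.6667, 1.6667
Numerator Σ_{t=1}^{5}(x_t−x̄)(x_{t+1}−x̄) = 9.8889
Denominator Σ(x_t−x̄)² = 21.3333
r_1 = 9.8889 / 21.3333 = 0.464

0.464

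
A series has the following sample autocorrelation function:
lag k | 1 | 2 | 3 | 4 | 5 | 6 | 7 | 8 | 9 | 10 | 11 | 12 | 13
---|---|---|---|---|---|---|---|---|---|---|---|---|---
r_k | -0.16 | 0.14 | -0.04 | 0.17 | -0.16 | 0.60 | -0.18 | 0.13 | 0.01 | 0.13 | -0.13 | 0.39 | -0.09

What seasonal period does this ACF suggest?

6

The largest autocorrelation is r_6 = 0.60, with a weaker echo at lag 12 (0.39); the remaining lags stay at or below 0.17.
The dominant spike at lag 6 indicates a seasonal period of 6.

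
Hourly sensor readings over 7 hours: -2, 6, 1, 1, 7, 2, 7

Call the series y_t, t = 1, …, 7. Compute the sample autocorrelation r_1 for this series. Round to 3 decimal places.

Mean ȳ = (-2 + 6 + 1 + 1 + 7 + 2 + 7)/7 = 3.1429
Deviations from mean: -5.1429, 2.8571, -2.1429, -2.1429, 3.8571, -1.1429, 3.8571
Numerator Σ_{t=1}^{6}(y_t−ȳ)(y_{t+1}−ȳ) = -33.3061
Denominator Σ(y_t−ȳ)² = 74.8571
r_1 = -33.3061 / 74.8571 = -0.445

-0.445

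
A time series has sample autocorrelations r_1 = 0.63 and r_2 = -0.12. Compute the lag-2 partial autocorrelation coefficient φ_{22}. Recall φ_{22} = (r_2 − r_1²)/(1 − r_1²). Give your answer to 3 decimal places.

φ_{22} = (r_2 − r_1²) / (1 − r_1²)
r_1² = (0.63)² = 0.3969
Numerator = -0.12 − 0.3969 = -0.5169; denominator = 1 − 0.3969 = 0.6031
φ_{22} = -0.5169 / 0.6031 = -0.857

-0.857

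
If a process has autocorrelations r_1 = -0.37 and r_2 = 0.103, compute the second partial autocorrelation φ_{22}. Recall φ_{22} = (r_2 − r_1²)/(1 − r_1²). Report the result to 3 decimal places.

φ_{22} = (r_2 − r_1²) / (1 − r_1²)
r_1² = (-0.37)² = 0.1369
Numerator = 0.103 − 0.1369 = -0.0339; denominator = 1 − 0.1369 = 0.8631
φ_{22} = -0.0339 / 0.8631 = -0.039

-0.039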